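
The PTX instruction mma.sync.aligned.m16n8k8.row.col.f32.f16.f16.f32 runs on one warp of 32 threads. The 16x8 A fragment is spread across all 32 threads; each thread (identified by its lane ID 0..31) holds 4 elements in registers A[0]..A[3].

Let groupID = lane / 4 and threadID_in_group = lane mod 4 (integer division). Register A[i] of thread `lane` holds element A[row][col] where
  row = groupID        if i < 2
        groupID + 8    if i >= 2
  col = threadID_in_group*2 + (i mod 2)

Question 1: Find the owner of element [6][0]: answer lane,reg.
r=6→G=6,rhi=0  c=0→T=0,p=0
L=6*4+0=24  i=0*2+0=0

24,0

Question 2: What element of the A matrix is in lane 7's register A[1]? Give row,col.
1,7

lane 7: gid=1 (7/4), tid=3 (7%4)
i=1: r=1+0=1, c=3*2+1=7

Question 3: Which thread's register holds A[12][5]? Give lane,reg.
18,3

r: 12->gid=4,r8=1  c: 5->tid=2,i&1=1
L=4*4+2=18  i=1*2+1=3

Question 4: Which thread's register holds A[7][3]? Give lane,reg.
29,1

r: 7->gid=7,r8=0  c: 3->tid=1,i&1=1
L=7*4+1=29  i=0*2+1=1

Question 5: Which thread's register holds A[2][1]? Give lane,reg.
r: 2->gid=2,r8=0  c: 1->tid=0,i&1=1
L=2*4+0=8  i=0*2+1=1

8,1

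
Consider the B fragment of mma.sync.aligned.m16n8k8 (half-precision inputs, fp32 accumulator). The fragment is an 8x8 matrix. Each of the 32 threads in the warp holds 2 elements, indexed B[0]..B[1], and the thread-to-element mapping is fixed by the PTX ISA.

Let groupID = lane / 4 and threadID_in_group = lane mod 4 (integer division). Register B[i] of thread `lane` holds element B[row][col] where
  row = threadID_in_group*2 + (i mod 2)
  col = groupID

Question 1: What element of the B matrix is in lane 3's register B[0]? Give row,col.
6,0

lane 3: g=0 (3/4), t=3 (3%4)
i=0: r=3*2+0=6, c=g=0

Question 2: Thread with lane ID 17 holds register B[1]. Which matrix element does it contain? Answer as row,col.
3,4

lane 17->17/4=4, 17 mod 4=1
i=1  r:2·1+1->3  c:4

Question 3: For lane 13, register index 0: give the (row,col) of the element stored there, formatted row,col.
lane 13: grp=3 (13/4), tig=1 (13%4)
i=0: r=1*2+0=2, c=grp=3

2,3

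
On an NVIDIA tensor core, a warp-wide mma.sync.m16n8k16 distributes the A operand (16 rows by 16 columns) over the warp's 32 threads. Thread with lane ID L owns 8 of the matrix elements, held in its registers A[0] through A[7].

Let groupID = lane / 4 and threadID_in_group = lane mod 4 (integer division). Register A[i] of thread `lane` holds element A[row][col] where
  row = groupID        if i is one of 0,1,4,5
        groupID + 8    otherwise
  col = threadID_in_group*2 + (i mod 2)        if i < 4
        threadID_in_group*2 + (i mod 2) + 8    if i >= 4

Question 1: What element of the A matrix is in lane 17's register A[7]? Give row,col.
lane 17->17/4=4, 17 mod 4=1
i=7  r:4+8->12  c:2·1+1+8->11

12,11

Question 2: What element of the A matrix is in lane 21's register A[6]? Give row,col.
13,10

lane 21: G=5 (21/4), T=1 (21%4)
i=6: r=5+8=13, c=1*2+0+8=10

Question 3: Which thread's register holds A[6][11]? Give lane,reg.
25,5

r:6=>grp=6,rB=0  c:11=>cB=1,tig=1,lo=1
L=6*4+1=25  i=1*4+0*2+1=5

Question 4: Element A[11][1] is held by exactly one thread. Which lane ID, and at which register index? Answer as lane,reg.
r=11→G=3,rhi=1  c=1→chi=0,T=0,p=1
L=3*4+0=12  i=0*4+1*2+1=3

12,3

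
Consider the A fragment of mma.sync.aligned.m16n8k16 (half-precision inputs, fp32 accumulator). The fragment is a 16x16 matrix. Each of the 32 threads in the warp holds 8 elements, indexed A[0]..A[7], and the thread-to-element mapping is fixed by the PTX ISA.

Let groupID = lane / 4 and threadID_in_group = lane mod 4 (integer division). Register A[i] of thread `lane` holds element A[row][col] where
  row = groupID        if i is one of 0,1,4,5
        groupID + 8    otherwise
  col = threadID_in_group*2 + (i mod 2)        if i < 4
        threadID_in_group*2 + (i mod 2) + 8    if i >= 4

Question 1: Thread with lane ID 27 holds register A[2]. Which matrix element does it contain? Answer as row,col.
lane 27->27/4=6, 27 mod 4=3
i=2  r:6+8->14  c:2·3+0+0->6

14,6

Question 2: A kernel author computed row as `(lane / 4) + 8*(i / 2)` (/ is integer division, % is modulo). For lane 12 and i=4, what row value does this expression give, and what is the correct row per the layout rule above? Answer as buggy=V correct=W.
buggy=19 correct=3

`(lane / 4) + 8*(i / 2)`[12,4]⇒19
lane 12: gr=3 (12/4), th=0 (12%4)
i=4: r=3+0=3, c=0*2+0+8=8
row: 19 vs 3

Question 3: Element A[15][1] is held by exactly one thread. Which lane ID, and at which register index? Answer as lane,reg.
r=15→G=7,rhi=1  c=1→chi=0,T=0,p=1
L=7*4+0=28  i=0*4+1*2+1=3

28,3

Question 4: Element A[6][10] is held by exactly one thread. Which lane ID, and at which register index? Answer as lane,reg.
25,4

r:6=>grp=6,rB=0  c:10=>cB=1,tig=1,lo=0
L=6*4+1=25  i=1*4+0*2+0=4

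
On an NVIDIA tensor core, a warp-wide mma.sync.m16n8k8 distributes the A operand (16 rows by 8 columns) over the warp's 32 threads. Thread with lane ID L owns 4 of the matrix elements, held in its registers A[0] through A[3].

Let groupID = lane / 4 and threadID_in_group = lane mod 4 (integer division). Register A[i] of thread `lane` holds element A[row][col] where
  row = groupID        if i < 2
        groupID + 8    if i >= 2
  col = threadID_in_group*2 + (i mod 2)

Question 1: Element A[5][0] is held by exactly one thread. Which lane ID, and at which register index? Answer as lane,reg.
20,0

r:5=>grp=5,rB=0  c:0=>tig=0,lo=0
L=5*4+0=20  i=0*2+0=0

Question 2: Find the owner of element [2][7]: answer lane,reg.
11,1

r:2=>grp=2,rB=0  c:7=>tig=3,lo=1
L=2*4+3=11  i=0*2+1=1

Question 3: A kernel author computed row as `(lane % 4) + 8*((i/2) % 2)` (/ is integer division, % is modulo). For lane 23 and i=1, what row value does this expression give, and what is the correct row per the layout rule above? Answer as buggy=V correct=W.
`(lane % 4) + 8*((i/2) % 2)`[23,1]→3
lane 23: G=5 (23/4), T=3 (23%4)
i=1: r=5+0=5, c=3*2+1=7
row: 3 vs 5

buggy=3 correct=5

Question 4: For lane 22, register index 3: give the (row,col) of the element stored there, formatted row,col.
13,5

L=22=>grp=22>>2=5, tig=22&3=2
[3]=>row 5+8=13  col 2·2+1=5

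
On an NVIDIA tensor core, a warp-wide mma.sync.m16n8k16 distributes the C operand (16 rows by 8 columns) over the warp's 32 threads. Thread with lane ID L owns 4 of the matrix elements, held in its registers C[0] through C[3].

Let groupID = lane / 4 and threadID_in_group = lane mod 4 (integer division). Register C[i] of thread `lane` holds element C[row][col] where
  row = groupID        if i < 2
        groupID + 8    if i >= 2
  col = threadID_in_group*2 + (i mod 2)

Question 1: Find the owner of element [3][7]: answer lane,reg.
r:3=>grp=3,rB=0  c:7=>tig=3,lo=1
L=3*4+3=15  i=0*2+1=1

15,1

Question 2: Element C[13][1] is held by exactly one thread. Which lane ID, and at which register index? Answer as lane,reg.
r=13→G=5,rhi=1  c=1→T=0,p=1
L=5*4+0=20  i=1*2+1=3

20,3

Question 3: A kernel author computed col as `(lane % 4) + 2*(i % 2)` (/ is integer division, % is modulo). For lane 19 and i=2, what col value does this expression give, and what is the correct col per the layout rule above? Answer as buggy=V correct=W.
buggy=3 correct=6

`(lane % 4) + 2*(i % 2)`[19,2]=>3
lane 19=>19/4=4, 19 mod 4=3
i=2  r:4+8=>12  c:2·3+0=>6
col: 3 vs 6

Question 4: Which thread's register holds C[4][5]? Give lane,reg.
r=4→G=4,rhi=0  c=5→T=2,p=1
L=4*4+2=18  i=0*2+1=1

18,1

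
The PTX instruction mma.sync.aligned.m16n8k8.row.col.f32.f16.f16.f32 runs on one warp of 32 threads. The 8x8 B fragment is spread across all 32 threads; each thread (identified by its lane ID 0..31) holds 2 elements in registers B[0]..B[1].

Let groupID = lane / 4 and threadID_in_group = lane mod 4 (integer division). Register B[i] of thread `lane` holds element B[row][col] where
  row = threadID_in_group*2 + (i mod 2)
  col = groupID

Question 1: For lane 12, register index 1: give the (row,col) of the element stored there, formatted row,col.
1,3

lane 12→12/4=3, 12 mod 4=0
i=1  r:2·0+1→1  c:3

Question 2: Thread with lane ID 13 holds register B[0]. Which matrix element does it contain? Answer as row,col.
L=13->gid=13>>2=3, tid=13&3=1
[0]->row 1·2+0=2  col gid=3

2,3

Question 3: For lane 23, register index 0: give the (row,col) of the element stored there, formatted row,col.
6,5

L=23⇒gr=23>>2=5, th=23&3=3
[0]⇒row 3·2+0=6  col gr=5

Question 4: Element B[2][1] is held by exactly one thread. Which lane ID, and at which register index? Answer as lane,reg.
5,0

c=1→G=1  r=2→T=1,p=0
L=1*4+1=5  i=0=0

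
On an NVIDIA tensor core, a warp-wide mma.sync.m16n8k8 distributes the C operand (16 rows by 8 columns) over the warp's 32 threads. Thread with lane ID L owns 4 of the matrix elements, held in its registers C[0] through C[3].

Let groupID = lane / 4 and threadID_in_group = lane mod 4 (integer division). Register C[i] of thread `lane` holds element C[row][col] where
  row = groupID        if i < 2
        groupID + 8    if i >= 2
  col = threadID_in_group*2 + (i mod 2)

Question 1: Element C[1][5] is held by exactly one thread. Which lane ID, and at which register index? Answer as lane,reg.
r: 1->gid=1,r8=0  c: 5->tid=2,i&1=1
L=1*4+2=6  i=0*2+1=1

6,1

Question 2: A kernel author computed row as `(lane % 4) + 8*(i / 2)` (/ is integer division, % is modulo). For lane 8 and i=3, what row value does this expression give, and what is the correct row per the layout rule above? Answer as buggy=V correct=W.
`(lane % 4) + 8*(i / 2)`[8,3]->8
lane 8: gid=2 (8/4), tid=0 (8%4)
i=3: r=2+8=10, c=0*2+1=1
row: 8 vs 10

buggy=8 correct=10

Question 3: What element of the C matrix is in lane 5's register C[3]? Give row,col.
9,3

L=5⇒gr=5>>2=1, th=5&3=1
[3]⇒row 1+8=9  col 1·2+1=3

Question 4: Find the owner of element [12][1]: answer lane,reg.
16,3

r:12=>grp=4,rB=1  c:1=>tig=0,lo=1
L=4*4+0=16  i=1*2+1=3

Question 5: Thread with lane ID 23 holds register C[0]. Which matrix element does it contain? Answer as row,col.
L=23=>grp=23>>2=5, tig=23&3=3
[0]=>row 5+0=5  col 3·2+0=6

5,6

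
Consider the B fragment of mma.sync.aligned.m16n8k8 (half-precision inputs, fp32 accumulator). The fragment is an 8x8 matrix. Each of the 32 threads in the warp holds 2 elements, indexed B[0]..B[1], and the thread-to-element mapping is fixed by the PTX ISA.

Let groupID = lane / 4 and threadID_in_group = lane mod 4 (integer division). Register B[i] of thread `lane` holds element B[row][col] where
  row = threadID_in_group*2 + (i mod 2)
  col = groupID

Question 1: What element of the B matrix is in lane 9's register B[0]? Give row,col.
lane 9: G=2 (9/4), T=1 (9%4)
i=0: r=1*2+0=2, c=G=2

2,2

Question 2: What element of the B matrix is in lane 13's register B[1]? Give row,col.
13: gr=3,th=1
[1] (1*2+1,3) = (3,3)

3,3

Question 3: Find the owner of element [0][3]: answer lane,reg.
c=3⇒gr=3  r=0⇒th=0,odd=0
L=3*4+0=12  i=0=0

12,0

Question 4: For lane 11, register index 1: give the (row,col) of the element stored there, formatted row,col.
7,2

lane 11⇒11/4=2, 11 mod 4=3
i=1  r:2·3+1⇒7  c:2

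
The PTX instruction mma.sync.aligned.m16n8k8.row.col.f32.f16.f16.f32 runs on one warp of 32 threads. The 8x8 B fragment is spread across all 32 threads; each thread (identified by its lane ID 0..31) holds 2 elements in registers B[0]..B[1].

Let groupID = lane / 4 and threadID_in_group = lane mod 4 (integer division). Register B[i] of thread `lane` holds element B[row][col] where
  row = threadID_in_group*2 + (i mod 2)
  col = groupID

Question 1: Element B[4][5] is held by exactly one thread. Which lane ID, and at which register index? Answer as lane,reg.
c=5->g=5  r=4->t=2,b0=0
L=5*4+2=22  i=0=0

22,0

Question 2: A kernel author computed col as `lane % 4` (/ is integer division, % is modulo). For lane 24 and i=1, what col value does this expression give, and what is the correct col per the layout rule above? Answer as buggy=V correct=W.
buggy=0 correct=6

`lane % 4`[24,1]⇒0
L=24⇒gr=24>>2=6, th=24&3=0
[1]⇒row 0·2+1=1  col gr=6
col: 0 vs 6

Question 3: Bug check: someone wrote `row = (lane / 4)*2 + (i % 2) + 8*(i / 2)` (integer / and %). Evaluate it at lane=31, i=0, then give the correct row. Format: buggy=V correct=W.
buggy=14 correct=6

`(lane / 4)*2 + (i % 2) + 8*(i / 2)`[31,0]->14
lane 31->31/4=7, 31 mod 4=3
i=0  r:2·3+0->6  c:7
row: 14 vs 6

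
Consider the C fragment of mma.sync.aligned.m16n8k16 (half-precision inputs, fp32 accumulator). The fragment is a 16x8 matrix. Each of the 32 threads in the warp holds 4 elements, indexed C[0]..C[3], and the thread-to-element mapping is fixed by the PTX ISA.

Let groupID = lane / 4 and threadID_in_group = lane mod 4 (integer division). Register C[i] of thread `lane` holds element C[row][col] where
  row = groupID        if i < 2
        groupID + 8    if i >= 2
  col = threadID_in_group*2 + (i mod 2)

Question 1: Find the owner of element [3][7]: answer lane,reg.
r=3→G=3,rhi=0  c=7→T=3,p=1
L=3*4+3=15  i=0*2+1=1

15,1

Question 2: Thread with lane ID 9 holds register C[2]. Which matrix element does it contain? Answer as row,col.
lane 9→9/4=2, 9 mod 4=1
i=2  r:2+8→10  c:2·1+0→2

10,2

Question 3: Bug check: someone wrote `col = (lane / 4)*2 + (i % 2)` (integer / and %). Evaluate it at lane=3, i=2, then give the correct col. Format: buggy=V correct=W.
`(lane / 4)*2 + (i % 2)`[3,2]→0
lane 3→3/4=0, 3 mod 4=3
i=2  r:0+8→8  c:2·3+0→6
col: 0 vs 6

buggy=0 correct=6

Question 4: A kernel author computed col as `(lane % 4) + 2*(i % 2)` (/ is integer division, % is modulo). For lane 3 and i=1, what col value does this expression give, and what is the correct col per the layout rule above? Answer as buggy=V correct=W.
`(lane % 4) + 2*(i % 2)`[3,1]→5
L=3→G=3>>2=0, T=3&3=3
[1]→row 0+0=0  col 3·2+1=7
col: 5 vs 7

buggy=5 correct=7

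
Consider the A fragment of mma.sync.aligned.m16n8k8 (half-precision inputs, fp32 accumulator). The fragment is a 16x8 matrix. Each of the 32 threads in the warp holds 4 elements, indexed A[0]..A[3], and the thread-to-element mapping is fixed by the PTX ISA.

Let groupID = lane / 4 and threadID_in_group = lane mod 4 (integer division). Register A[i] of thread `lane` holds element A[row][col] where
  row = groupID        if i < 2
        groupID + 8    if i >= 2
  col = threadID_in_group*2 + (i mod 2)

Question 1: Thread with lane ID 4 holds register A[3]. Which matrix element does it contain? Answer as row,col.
L=4⇒gr=4>>2=1, th=4&3=0
[3]⇒row 1+8=9  col 0·2+1=1

9,1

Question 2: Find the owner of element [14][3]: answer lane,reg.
r=14→G=6,rhi=1  c=3→T=1,p=1
L=6*4+1=25  i=1*2+1=3

25,3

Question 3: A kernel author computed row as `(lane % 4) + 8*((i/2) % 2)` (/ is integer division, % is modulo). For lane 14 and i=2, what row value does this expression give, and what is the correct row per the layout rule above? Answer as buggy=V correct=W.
`(lane % 4) + 8*((i/2) % 2)`[14,2]=>10
14: grp=3,tig=2
[2] (3+8,2*2+0) = (11,4)
row: 10 vs 11

buggy=10 correct=11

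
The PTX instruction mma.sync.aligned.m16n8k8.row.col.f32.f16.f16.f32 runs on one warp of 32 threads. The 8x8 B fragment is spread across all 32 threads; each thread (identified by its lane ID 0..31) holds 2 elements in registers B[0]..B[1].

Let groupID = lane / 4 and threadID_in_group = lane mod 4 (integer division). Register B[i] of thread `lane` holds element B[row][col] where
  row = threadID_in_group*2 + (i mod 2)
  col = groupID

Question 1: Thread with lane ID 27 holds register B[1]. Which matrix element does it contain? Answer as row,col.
7,6

L=27→G=27>>2=6, T=27&3=3
[1]→row 3·2+1=7  col G=6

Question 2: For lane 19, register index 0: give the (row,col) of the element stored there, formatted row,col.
6,4

lane 19->19/4=4, 19 mod 4=3
i=0  r:2·3+0->6  c:4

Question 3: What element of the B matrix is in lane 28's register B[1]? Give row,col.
lane 28: gid=7 (28/4), tid=0 (28%4)
i=1: r=0*2+1=1, c=gid=7

1,7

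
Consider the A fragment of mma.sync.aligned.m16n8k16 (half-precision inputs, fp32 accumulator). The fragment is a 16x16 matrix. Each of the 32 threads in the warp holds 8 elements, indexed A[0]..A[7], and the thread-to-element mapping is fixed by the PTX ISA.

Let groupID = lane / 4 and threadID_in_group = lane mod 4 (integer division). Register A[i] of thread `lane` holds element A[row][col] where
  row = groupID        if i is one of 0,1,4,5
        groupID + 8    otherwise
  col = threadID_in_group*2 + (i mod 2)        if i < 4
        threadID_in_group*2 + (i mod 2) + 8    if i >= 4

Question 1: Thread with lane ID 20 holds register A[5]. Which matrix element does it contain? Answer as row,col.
20: G=5,T=0
[5] (5+0,0*2+1+8) = (5,9)

5,9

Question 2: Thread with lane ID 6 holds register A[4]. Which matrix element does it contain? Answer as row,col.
L=6->g=6>>2=1, t=6&3=2
[4]->row 1+0=1  col 2·2+0+8=12

1,12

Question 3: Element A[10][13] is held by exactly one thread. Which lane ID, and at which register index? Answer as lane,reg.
10,7

r=10->g=2,rb=1  c=13->cb=1,t=2,b0=1
L=2*4+2=10  i=1*4+1*2+1=7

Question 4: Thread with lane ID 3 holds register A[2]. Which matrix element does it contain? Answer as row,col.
8,6

L=3=>grp=3>>2=0, tig=3&3=3
[2]=>row 0+8=8  col 3·2+0+0=6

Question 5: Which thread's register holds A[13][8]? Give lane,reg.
20,6

r=13→G=5,rhi=1  c=8→chi=1,T=0,p=0
L=5*4+0=20  i=1*4+1*2+0=6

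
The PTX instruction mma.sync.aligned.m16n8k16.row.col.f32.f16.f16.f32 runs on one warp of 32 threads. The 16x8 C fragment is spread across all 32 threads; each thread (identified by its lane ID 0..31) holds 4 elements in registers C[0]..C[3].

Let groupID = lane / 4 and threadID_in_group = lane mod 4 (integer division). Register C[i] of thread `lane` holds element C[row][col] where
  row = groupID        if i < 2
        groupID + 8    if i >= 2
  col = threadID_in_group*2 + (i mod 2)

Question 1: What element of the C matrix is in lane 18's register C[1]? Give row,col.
4,5

18: g=4,t=2
[1] (4+0,2*2+1) = (4,5)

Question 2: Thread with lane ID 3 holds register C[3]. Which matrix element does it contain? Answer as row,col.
8,7

L=3->g=3>>2=0, t=3&3=3
[3]->row 0+8=8  col 3·2+1=7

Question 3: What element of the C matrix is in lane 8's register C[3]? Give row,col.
lane 8: G=2 (8/4), T=0 (8%4)
i=3: r=2+8=10, c=0*2+1=1

10,1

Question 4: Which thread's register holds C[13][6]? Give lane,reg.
23,2

r=13->g=5,rb=1  c=6->t=3,b0=0
L=5*4+3=23  i=1*2+0=2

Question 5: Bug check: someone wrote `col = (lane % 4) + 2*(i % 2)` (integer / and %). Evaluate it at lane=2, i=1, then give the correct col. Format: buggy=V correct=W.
`(lane % 4) + 2*(i % 2)`[2,1]->4
2: gid=0,tid=2
[1] (0+0,2*2+1) = (0,5)
col: 4 vs 5

buggy=4 correct=5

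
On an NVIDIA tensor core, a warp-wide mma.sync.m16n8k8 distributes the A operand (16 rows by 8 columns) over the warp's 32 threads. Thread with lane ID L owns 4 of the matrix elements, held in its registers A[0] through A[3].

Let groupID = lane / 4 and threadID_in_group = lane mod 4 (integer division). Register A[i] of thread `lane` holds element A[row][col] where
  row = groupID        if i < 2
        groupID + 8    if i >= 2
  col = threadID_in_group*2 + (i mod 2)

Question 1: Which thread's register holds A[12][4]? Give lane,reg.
r: 12->gid=4,r8=1  c: 4->tid=2,i&1=0
L=4*4+2=18  i=1*2+0=2

18,2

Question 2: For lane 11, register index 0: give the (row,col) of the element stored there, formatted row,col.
2,6

11: gid=2,tid=3
[0] (2+0,3*2+0) = (2,6)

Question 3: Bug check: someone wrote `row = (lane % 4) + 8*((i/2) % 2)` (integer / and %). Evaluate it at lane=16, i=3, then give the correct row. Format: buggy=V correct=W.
`(lane % 4) + 8*((i/2) % 2)`[16,3]=>8
16: grp=4,tig=0
[3] (4+8,0*2+1) = (12,1)
row: 8 vs 12

buggy=8 correct=12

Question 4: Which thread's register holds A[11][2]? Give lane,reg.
r=11->g=3,rb=1  c=2->t=1,b0=0
L=3*4+1=13  i=1*2+0=2

13,2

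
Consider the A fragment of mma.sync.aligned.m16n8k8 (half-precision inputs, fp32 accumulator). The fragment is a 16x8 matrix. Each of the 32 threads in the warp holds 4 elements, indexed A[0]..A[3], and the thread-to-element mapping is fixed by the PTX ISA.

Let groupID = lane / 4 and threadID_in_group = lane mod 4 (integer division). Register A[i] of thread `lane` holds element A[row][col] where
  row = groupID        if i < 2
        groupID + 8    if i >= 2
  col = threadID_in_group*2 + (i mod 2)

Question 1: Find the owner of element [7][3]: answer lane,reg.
r:7=>grp=7,rB=0  c:3=>tig=1,lo=1
L=7*4+1=29  i=0*2+1=1

29,1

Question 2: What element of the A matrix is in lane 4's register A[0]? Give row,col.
L=4⇒gr=4>>2=1, th=4&3=0
[0]⇒row 1+0=1  col 0·2+0=0

1,0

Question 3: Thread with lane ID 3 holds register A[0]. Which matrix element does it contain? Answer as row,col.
0,6

lane 3: g=0 (3/4), t=3 (3%4)
i=0: r=0+0=0, c=3*2+0=6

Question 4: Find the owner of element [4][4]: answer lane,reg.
18,0

r:4=>grp=4,rB=0  c:4=>tig=2,lo=0
L=4*4+2=18  i=0*2+0=0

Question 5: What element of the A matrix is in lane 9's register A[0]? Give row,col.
L=9->g=9>>2=2, t=9&3=1
[0]->row 2+0=2  col 1·2+0=2

2,2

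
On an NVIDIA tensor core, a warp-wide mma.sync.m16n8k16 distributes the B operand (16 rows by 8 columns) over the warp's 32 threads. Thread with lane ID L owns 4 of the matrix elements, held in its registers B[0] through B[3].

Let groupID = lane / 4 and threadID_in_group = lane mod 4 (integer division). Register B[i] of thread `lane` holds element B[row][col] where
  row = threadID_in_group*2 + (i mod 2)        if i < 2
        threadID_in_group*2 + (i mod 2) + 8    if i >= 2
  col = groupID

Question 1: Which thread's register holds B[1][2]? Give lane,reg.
c=2->g=2  r=1->rb=0,t=0,b0=1
L=2*4+0=8  i=0*2+1=1

8,1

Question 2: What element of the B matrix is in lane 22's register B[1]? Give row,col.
lane 22: G=5 (22/4), T=2 (22%4)
i=1: r=2*2+1+0=5, c=G=5

5,5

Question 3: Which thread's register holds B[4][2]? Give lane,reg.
c=2⇒gr=2  r=4⇒Rb=0,th=2,odd=0
L=2*4+2=10  i=0*2+0=0

10,0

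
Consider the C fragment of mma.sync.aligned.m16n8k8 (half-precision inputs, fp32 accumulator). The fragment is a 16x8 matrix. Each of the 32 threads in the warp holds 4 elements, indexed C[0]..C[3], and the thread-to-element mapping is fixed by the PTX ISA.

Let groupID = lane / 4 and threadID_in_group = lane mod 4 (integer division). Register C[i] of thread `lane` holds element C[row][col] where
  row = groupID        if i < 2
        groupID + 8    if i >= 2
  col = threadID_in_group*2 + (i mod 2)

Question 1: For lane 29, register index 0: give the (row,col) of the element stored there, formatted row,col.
7,2

lane 29->29/4=7, 29 mod 4=1
i=0  r:7+0->7  c:2·1+0->2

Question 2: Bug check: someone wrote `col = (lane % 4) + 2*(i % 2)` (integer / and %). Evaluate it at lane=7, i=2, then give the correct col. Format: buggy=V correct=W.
buggy=3 correct=6

`(lane % 4) + 2*(i % 2)`[7,2]⇒3
7: gr=1,th=3
[2] (1+8,3*2+0) = (9,6)
col: 3 vs 6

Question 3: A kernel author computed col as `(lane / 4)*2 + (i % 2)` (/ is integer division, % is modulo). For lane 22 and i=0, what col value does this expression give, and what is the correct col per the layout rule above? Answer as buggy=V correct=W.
buggy=10 correct=4

`(lane / 4)*2 + (i % 2)`[22,0]=>10
22: grp=5,tig=2
[0] (5+0,2*2+0) = (5,4)
col: 10 vs 4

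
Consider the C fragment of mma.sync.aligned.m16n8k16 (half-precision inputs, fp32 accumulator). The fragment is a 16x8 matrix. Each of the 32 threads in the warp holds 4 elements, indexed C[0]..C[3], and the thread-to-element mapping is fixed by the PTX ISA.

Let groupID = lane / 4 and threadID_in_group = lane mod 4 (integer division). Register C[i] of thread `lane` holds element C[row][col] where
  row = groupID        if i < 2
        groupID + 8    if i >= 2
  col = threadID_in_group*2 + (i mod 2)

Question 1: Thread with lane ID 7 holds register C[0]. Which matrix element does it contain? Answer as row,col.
7: grp=1,tig=3
[0] (1+0,3*2+0) = (1,6)

1,6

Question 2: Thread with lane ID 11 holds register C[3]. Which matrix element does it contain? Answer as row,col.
10,7

lane 11: grp=2 (11/4), tig=3 (11%4)
i=3: r=2+8=10, c=3*2+1=7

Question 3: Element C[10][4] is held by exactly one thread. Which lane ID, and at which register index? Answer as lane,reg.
r=10⇒gr=2,Rb=1  c=4⇒th=2,odd=0
L=2*4+2=10  i=1*2+0=2

10,2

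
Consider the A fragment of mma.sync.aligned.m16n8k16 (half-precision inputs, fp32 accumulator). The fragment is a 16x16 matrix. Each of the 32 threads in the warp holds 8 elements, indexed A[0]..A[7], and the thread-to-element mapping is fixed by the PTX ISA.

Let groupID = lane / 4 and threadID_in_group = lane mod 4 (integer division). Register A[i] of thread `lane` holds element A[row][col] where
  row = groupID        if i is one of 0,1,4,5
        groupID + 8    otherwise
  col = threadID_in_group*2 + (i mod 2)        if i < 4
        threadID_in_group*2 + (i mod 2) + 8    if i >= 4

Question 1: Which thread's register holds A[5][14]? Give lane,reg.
23,4

r=5→G=5,rhi=0  c=14→chi=1,T=3,p=0
L=5*4+3=23  i=1*4+0*2+0=4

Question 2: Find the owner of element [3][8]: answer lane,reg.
12,4

r: 3->gid=3,r8=0  c: 8->c8=1,tid=0,i&1=0
L=3*4+0=12  i=1*4+0*2+0=4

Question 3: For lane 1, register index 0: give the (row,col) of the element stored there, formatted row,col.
lane 1: gid=0 (1/4), tid=1 (1%4)
i=0: r=0+0=0, c=1*2+0+0=2

0,2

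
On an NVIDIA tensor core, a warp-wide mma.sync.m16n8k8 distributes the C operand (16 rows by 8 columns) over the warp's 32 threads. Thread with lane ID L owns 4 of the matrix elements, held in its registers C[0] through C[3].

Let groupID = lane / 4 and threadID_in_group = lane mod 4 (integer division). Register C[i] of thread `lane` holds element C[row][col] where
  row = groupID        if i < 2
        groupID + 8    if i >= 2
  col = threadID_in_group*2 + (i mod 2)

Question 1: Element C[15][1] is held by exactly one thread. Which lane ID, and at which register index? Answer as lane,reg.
r=15⇒gr=7,Rb=1  c=1⇒th=0,odd=1
L=7*4+0=28  i=1*2+1=3

28,3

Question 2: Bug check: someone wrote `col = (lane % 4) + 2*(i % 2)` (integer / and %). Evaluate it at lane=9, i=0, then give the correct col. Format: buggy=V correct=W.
buggy=1 correct=2

`(lane % 4) + 2*(i % 2)`[9,0]=>1
lane 9=>9/4=2, 9 mod 4=1
i=0  r:2+0=>2  c:2·1+0=>2
col: 1 vs 2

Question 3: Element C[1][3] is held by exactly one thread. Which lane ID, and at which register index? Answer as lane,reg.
r=1->g=1,rb=0  c=3->t=1,b0=1
L=1*4+1=5  i=0*2+1=1

5,1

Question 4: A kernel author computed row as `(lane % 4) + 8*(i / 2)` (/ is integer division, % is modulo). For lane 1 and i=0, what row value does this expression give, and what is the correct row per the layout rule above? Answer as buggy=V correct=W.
buggy=1 correct=0

`(lane % 4) + 8*(i / 2)`[1,0]=>1
lane 1: grp=0 (1/4), tig=1 (1%4)
i=0: r=0+0=0, c=1*2+0=2
row: 1 vs 0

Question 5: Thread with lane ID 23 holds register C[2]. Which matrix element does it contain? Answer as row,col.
13,6

L=23=>grp=23>>2=5, tig=23&3=3
[2]=>row 5+8=13  col 3·2+0=6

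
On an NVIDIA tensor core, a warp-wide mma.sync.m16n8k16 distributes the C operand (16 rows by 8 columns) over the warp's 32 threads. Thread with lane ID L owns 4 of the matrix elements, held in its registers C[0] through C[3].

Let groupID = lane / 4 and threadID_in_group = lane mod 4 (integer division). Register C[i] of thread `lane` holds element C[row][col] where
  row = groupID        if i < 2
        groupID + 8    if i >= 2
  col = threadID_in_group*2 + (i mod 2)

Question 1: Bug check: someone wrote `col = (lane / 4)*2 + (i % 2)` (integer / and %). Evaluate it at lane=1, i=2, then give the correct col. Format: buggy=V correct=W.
buggy=0 correct=2

`(lane / 4)*2 + (i % 2)`[1,2]->0
1: g=0,t=1
[2] (0+8,1*2+0) = (8,2)
col: 0 vs 2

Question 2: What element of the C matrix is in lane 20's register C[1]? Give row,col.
lane 20⇒20/4=5, 20 mod 4=0
i=1  r:5+0⇒5  c:2·0+1⇒1

5,1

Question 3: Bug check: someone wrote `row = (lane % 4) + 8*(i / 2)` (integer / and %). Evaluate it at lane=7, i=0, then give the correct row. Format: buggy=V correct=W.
buggy=3 correct=1

`(lane % 4) + 8*(i / 2)`[7,0]->3
lane 7: g=1 (7/4), t=3 (7%4)
i=0: r=1+0=1, c=3*2+0=6
row: 3 vs 1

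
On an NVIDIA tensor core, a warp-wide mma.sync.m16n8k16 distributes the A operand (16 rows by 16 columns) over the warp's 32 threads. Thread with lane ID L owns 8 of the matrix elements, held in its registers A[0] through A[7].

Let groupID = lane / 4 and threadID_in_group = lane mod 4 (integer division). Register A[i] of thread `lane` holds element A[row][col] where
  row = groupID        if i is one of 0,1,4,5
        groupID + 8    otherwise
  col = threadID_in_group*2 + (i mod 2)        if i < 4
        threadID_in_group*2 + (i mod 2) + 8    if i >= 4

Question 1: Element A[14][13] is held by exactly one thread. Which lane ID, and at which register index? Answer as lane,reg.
26,7

r:14=>grp=6,rB=1  c:13=>cB=1,tig=2,lo=1
L=6*4+2=26  i=1*4+1*2+1=7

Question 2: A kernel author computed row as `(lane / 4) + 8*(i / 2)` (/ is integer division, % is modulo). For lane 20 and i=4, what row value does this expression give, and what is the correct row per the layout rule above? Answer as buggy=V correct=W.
`(lane / 4) + 8*(i / 2)`[20,4]=>21
lane 20=>20/4=5, 20 mod 4=0
i=4  r:5+0=>5  c:2·0+0+8=>8
row: 21 vs 5

buggy=21 correct=5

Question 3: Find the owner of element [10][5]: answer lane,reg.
10,3

r=10->g=2,rb=1  c=5->cb=0,t=2,b0=1
L=2*4+2=10  i=0*4+1*2+1=3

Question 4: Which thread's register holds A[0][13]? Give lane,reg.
2,5

r=0⇒gr=0,Rb=0  c=13⇒Cb=1,th=2,odd=1
L=0*4+2=2  i=1*4+0*2+1=5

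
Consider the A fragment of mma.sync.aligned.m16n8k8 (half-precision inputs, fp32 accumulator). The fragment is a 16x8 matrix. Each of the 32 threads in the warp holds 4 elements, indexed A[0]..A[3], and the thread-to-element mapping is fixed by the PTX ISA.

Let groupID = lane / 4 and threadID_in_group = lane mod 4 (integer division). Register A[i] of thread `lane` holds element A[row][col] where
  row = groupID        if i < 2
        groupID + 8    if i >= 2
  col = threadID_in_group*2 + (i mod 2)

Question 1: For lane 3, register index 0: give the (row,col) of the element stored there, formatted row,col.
0,6

3: G=0,T=3
[0] (0+0,3*2+0) = (0,6)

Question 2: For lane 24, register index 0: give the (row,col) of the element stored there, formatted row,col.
6,0

lane 24: gid=6 (24/4), tid=0 (24%4)
i=0: r=6+0=6, c=0*2+0=0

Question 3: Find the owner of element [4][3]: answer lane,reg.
r=4⇒gr=4,Rb=0  c=3⇒th=1,odd=1
L=4*4+1=17  i=0*2+1=1

17,1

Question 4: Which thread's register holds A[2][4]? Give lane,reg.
r:2=>grp=2,rB=0  c:4=>tig=2,lo=0
L=2*4+2=10  i=0*2+0=0

10,0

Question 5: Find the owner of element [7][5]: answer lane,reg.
r=7⇒gr=7,Rb=0  c=5⇒th=2,odd=1
L=7*4+2=30  i=0*2+1=1

30,1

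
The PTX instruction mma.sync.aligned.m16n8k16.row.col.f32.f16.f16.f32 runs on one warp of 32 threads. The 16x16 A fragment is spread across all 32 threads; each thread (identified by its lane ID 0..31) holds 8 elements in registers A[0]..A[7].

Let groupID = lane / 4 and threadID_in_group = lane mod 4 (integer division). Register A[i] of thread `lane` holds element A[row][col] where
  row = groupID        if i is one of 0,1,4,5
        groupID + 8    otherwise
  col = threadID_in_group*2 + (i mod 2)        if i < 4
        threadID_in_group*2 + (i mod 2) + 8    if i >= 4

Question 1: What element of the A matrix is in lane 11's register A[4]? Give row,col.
L=11->g=11>>2=2, t=11&3=3
[4]->row 2+0=2  col 3·2+0+8=14

2,14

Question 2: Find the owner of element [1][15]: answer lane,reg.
7,5

r: 1->gid=1,r8=0  c: 15->c8=1,tid=3,i&1=1
L=1*4+3=7  i=1*4+0*2+1=5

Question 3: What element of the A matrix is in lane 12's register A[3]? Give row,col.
11,1

lane 12->12/4=3, 12 mod 4=0
i=3  r:3+8->11  c:2·0+1+0->1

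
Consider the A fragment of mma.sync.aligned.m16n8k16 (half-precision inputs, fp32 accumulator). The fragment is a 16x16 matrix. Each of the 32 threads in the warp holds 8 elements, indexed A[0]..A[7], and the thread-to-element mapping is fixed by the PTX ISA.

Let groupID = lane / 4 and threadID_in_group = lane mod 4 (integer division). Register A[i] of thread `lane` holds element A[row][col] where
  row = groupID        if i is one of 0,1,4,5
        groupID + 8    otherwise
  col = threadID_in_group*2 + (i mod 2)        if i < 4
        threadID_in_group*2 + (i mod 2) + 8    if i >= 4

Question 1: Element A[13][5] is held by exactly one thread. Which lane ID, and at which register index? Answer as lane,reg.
r:13=>grp=5,rB=1  c:5=>cB=0,tig=2,lo=1
L=5*4+2=22  i=0*4+1*2+1=3

22,3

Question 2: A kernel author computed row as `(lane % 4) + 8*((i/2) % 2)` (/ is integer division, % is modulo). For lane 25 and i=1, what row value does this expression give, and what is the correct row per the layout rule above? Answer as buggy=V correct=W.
buggy=1 correct=6

`(lane % 4) + 8*((i/2) % 2)`[25,1]->1
lane 25: gid=6 (25/4), tid=1 (25%4)
i=1: r=6+0=6, c=1*2+1+0=3
row: 1 vs 6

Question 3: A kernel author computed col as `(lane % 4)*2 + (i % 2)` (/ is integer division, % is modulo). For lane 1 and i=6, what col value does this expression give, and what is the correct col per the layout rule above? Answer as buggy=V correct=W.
buggy=2 correct=10

`(lane % 4)*2 + (i % 2)`[1,6]⇒2
lane 1: gr=0 (1/4), th=1 (1%4)
i=6: r=0+8=8, c=1*2+0+8=10
col: 2 vs 10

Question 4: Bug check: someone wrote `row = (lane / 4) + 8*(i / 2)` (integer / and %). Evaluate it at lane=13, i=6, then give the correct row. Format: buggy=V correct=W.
`(lane / 4) + 8*(i / 2)`[13,6]->27
13: g=3,t=1
[6] (3+8,1*2+0+8) = (11,10)
row: 27 vs 11

buggy=27 correct=11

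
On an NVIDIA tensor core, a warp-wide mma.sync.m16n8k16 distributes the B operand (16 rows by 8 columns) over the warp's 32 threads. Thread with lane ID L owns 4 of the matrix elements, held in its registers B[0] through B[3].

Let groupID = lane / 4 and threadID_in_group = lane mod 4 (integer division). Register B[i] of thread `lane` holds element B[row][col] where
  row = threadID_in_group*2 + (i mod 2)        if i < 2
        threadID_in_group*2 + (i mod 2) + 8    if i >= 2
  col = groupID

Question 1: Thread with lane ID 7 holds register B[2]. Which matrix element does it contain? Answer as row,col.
lane 7: gid=1 (7/4), tid=3 (7%4)
i=2: r=3*2+0+8=14, c=gid=1

14,1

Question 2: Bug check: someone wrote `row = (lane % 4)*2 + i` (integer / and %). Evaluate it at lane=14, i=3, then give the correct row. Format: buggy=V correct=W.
buggy=7 correct=13

`(lane % 4)*2 + i`[14,3]⇒7
L=14⇒gr=14>>2=3, th=14&3=2
[3]⇒row 2·2+1+8=13  col gr=3
row: 7 vs 13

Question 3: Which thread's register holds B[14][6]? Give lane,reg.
27,2

c=6⇒gr=6  r=14⇒Rb=1,th=3,odd=0
L=6*4+3=27  i=1*2+0=2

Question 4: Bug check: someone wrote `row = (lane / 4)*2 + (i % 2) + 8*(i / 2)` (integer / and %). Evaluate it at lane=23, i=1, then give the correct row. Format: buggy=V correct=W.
`(lane / 4)*2 + (i % 2) + 8*(i / 2)`[23,1]->11
lane 23->23/4=5, 23 mod 4=3
i=1  r:2·3+1+0->7  c:5
row: 11 vs 7

buggy=11 correct=7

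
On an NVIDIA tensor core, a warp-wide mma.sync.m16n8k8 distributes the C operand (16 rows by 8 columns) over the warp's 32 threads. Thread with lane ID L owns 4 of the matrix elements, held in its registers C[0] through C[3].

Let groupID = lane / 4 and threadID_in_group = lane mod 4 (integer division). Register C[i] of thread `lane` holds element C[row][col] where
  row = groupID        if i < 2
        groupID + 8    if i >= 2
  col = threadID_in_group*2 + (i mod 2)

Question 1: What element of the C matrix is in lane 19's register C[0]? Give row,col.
4,6

lane 19=>19/4=4, 19 mod 4=3
i=0  r:4+0=>4  c:2·3+0=>6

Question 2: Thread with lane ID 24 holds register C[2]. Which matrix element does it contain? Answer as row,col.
L=24=>grp=24>>2=6, tig=24&3=0
[2]=>row 6+8=14  col 0·2+0=0

14,0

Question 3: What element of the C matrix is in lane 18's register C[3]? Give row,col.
18: grp=4,tig=2
[3] (4+8,2*2+1) = (12,5)

12,5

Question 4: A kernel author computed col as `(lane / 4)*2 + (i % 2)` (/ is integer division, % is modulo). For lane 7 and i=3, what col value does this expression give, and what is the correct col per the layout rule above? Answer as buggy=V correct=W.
buggy=3 correct=7

`(lane / 4)*2 + (i % 2)`[7,3]→3
lane 7: G=1 (7/4), T=3 (7%4)
i=3: r=1+8=9, c=3*2+1=7
col: 3 vs 7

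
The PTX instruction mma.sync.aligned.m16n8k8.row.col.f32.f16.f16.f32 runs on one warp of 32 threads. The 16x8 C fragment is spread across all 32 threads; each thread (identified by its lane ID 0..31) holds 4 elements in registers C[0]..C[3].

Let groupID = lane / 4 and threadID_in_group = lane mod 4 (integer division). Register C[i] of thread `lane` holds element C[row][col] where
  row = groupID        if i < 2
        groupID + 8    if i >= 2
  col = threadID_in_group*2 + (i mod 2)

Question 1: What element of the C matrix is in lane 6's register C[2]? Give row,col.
9,4

lane 6⇒6/4=1, 6 mod 4=2
i=2  r:1+8⇒9  c:2·2+0⇒4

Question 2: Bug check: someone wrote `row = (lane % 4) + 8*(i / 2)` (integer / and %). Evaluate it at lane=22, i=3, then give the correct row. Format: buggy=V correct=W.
buggy=10 correct=13

`(lane % 4) + 8*(i / 2)`[22,3]→10
22: G=5,T=2
[3] (5+8,2*2+1) = (13,5)
row: 10 vs 13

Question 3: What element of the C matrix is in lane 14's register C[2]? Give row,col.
L=14=>grp=14>>2=3, tig=14&3=2
[2]=>row 3+8=11  col 2·2+0=4

11,4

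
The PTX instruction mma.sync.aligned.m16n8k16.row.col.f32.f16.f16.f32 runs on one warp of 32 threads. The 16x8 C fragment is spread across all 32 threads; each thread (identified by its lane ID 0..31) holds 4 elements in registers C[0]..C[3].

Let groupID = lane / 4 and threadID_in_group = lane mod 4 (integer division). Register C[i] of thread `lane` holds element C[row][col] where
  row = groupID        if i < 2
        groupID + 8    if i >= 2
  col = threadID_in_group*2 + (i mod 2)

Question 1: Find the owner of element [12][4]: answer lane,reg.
18,2

r=12⇒gr=4,Rb=1  c=4⇒th=2,odd=0
L=4*4+2=18  i=1*2+0=2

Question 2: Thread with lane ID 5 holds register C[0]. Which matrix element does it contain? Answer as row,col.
1,2

lane 5: grp=1 (5/4), tig=1 (5%4)
i=0: r=1+0=1, c=1*2+0=2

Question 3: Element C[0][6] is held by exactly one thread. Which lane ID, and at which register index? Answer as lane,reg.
r=0->g=0,rb=0  c=6->t=3,b0=0
L=0*4+3=3  i=0*2+0=0

3,0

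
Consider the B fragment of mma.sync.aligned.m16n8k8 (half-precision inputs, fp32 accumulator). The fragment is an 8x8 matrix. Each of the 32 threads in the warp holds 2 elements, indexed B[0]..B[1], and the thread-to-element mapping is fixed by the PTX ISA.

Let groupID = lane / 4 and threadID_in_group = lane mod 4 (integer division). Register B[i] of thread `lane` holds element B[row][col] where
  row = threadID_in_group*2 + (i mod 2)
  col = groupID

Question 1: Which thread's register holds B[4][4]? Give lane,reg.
c=4->g=4  r=4->t=2,b0=0
L=4*4+2=18  i=0=0

18,0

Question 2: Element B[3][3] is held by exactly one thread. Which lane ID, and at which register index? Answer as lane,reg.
c=3->g=3  r=3->t=1,b0=1
L=3*4+1=13  i=1=1

13,1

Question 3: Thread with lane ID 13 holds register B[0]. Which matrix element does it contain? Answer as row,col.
2,3

lane 13->13/4=3, 13 mod 4=1
i=0  r:2·1+0->2  c:3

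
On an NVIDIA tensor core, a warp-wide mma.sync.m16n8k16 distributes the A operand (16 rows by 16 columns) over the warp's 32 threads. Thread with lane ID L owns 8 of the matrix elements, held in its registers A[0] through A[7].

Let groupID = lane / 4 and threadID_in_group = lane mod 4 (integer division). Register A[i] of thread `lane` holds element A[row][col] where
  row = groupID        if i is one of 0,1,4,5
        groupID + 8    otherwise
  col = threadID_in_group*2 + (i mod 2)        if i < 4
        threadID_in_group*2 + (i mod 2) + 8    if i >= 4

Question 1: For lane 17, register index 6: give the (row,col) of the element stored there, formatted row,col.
12,10

17: G=4,T=1
[6] (4+8,1*2+0+8) = (12,10)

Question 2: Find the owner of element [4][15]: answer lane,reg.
19,5

r: 4->gid=4,r8=0  c: 15->c8=1,tid=3,i&1=1
L=4*4+3=19  i=1*4+0*2+1=5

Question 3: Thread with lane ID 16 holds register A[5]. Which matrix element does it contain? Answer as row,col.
lane 16: g=4 (16/4), t=0 (16%4)
i=5: r=4+0=4, c=0*2+1+8=9

4,9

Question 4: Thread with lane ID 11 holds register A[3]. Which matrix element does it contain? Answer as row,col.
10,7

lane 11->11/4=2, 11 mod 4=3
i=3  r:2+8->10  c:2·3+1+0->7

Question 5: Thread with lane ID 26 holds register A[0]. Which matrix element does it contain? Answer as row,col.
L=26→G=26>>2=6, T=26&3=2
[0]→row 6+0=6  col 2·2+0+0=4

6,4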